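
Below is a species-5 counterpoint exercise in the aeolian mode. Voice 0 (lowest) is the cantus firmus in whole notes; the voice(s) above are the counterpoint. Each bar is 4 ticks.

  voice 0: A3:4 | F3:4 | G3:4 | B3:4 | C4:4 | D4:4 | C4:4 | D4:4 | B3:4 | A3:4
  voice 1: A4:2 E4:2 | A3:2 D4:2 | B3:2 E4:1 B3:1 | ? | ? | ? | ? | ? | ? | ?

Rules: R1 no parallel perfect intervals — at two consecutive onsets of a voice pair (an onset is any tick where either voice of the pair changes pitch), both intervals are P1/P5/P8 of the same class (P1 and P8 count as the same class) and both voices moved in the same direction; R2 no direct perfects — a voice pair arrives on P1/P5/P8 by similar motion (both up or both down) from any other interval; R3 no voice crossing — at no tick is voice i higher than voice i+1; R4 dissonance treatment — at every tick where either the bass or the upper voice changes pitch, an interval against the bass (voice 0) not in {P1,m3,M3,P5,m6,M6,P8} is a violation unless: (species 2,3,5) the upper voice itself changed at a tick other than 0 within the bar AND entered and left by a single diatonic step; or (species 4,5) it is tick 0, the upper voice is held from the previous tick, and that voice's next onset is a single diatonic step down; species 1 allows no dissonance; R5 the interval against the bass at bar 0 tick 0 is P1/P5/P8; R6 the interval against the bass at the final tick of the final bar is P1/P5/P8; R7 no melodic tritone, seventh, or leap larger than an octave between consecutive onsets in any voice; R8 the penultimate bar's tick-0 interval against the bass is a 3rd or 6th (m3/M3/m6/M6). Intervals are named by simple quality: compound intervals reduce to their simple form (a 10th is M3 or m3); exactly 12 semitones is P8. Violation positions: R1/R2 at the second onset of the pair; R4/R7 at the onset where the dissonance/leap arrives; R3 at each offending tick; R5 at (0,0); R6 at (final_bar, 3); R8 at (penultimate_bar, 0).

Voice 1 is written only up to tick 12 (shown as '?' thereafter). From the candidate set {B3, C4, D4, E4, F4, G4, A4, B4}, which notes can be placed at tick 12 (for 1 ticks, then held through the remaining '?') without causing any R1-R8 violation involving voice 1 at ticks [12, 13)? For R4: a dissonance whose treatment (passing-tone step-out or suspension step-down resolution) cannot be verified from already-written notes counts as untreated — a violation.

{B3, D4, G4}

B3: legal
C4: violates R4
D4: legal
E4: violates R4
F4: violates R4,R7
G4: legal
A4: violates R4,R7
B4: violates R2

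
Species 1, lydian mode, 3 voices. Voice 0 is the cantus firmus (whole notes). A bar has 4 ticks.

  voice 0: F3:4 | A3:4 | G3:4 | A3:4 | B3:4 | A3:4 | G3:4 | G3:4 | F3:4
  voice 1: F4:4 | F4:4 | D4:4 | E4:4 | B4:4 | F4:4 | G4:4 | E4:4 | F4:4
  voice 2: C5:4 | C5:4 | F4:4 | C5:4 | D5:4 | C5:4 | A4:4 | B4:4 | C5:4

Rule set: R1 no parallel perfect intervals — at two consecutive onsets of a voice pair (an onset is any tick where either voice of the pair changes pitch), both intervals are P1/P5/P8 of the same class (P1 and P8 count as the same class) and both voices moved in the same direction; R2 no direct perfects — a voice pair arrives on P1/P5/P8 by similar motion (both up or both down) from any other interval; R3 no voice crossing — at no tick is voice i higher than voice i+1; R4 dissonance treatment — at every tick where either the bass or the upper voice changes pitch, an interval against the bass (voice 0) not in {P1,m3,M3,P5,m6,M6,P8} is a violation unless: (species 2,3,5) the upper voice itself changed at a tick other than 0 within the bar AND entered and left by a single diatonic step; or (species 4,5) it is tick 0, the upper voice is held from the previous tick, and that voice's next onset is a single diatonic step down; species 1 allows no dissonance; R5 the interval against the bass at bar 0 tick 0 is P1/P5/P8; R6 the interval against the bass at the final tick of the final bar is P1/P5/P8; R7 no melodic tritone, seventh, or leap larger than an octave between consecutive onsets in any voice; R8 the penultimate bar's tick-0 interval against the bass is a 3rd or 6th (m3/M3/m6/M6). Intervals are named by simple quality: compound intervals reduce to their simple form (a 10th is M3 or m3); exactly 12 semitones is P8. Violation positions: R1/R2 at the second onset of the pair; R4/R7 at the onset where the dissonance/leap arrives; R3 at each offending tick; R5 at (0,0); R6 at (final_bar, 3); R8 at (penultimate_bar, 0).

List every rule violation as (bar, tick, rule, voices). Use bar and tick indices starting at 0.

(2, 0, R2, (0, 1))
(2, 0, R4, (0, 2))
(3, 0, R1, (0, 1))
(4, 0, R2, (0, 1))
(5, 0, R2, (1, 2))
(5, 0, R7, (1,))
(6, 0, R4, (0, 2))
(8, 0, R1, (1, 2))

bar 0: v0=F3 v1=F4 v2=C5 downbeat P5
bar 1: v0=A3 v1=F4 v2=C5 downbeat m3
bar 2: v0=G3 v1=D4 v2=F4 downbeat m7
bar 3: v0=A3 v1=E4 v2=C5 downbeat m3
bar 4: v0=B3 v1=B4 v2=D5 downbeat m3
bar 5: v0=A3 v1=F4 v2=C5 downbeat m3
bar 6: v0=G3 v1=G4 v2=A4 downbeat M2
bar 7: v0=G3 v1=E4 v2=B4 downbeat M3
bar 8: v0=F3 v1=F4 v2=C5 downbeat P5
  -> R2 @ bar 2 tick 0 v(0, 1): A3/F4 m6 -> G3/D4 P5 similar
  -> R4 @ bar 2 tick 0 v(0, 2): G3/F4 m7 untreated
  -> R1 @ bar 3 tick 0 v(0, 1): G3/D4 P5 -> A3/E4 P5 similar
  -> R2 @ bar 4 tick 0 v(0, 1): A3/E4 P5 -> B3/B4 P8 similar
  -> R2 @ bar 5 tick 0 v(1, 2): B4/D5 m3 -> F4/C5 P5 similar
  -> R7 @ bar 5 tick 0 v(1,): B4->F4 leap 6st
  -> R4 @ bar 6 tick 0 v(0, 2): G3/A4 M2 untreated
  -> R1 @ bar 8 tick 0 v(1, 2): E4/B4 P5 -> F4/C5 P5 similar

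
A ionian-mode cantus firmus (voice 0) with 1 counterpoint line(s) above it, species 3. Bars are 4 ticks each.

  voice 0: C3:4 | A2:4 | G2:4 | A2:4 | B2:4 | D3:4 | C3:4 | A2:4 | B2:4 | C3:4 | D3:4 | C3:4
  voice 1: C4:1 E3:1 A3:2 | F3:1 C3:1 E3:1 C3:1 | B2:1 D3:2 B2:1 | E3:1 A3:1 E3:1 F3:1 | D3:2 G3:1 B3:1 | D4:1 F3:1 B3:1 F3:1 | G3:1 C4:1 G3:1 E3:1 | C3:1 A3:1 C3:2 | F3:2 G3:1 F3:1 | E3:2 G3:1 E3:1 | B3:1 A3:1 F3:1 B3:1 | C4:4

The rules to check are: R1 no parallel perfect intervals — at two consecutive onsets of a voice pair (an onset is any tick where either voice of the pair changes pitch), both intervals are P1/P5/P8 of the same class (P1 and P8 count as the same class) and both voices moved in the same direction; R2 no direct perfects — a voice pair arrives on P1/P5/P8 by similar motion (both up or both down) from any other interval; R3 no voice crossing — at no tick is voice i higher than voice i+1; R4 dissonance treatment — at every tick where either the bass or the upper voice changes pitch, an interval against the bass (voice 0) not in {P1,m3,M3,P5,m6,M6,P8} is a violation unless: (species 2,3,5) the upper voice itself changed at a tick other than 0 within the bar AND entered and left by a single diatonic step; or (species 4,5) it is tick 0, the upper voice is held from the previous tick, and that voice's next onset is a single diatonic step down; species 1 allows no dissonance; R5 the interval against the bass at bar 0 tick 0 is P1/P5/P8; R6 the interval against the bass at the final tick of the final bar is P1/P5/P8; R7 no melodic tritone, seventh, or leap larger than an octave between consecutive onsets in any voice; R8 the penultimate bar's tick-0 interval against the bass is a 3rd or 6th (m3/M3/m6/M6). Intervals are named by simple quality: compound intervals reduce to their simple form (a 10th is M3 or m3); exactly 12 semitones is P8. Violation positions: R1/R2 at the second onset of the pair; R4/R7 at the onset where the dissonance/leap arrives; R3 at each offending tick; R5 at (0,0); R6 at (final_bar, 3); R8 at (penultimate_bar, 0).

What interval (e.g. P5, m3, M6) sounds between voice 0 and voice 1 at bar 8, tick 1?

voice 0=B2 voice 1=F3 -> TT

TT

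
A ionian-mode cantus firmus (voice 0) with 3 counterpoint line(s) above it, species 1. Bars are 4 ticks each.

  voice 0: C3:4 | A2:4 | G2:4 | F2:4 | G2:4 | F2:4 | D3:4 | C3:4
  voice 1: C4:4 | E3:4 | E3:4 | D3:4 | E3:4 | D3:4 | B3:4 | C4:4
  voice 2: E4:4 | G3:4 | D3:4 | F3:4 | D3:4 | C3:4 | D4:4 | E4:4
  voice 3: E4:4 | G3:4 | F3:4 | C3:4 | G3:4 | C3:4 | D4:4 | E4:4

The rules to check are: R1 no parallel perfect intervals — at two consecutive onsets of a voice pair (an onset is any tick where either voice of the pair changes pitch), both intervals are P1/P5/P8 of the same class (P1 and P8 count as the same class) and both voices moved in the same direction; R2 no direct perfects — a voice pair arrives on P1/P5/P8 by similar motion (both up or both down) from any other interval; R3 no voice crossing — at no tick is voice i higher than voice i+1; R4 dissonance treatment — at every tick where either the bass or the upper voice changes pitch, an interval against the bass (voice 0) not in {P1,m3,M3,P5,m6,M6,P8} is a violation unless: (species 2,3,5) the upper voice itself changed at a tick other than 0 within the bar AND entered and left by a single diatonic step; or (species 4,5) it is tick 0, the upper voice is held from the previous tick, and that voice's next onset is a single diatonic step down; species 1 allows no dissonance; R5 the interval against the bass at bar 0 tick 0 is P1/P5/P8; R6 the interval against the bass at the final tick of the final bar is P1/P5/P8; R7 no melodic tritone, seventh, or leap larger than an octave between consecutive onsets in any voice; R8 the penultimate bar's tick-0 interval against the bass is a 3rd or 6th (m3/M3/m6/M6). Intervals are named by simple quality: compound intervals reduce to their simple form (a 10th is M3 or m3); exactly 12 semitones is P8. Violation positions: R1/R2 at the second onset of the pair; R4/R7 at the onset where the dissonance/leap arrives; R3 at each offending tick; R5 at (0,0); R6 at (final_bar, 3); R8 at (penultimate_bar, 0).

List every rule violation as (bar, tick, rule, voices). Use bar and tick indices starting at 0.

bar 0: v0=C3 v1=C4 v2=E4 v3=E4 downbeat M3
bar 1: v0=A2 v1=E3 v2=G3 v3=G3 downbeat m7
bar 2: v0=G2 v1=E3 v2=D3 v3=F3 downbeat m7
bar 3: v0=F2 v1=D3 v2=F3 v3=C3 downbeat P5
bar 4: v0=G2 v1=E3 v2=D3 v3=G3 downbeat P8
bar 5: v0=F2 v1=D3 v2=C3 v3=C3 downbeat P5
bar 6: v0=D3 v1=B3 v2=D4 v3=D4 downbeat P8
bar 7: v0=C3 v1=C4 v2=E4 v3=E4 downbeat M3
  -> R5 @ bar 0 tick 0 v(0, 2): opens on M3
  -> R5 @ bar 0 tick 0 v(0, 3): opens on M3
  -> R1 @ bar 1 tick 0 v(2, 3): E4/E4 P1 -> G3/G3 P1 similar
  -> R2 @ bar 1 tick 0 v(0, 1): C3/C4 P8 -> A2/E3 P5 similar
  -> R4 @ bar 1 tick 0 v(0, 2): A2/G3 m7 untreated
  -> R4 @ bar 1 tick 0 v(0, 3): A2/G3 m7 untreated
  -> R2 @ bar 2 tick 0 v(0, 2): A2/G3 m7 -> G2/D3 P5 similar
  -> R3 @ bar 2 tick 0 v(1, 2): E3 above D3
  -> R4 @ bar 2 tick 0 v(0, 3): G2/F3 m7 untreated
  -> R3 @ bar 2 tick 1 v(1, 2): E3 above D3
  -> R3 @ bar 2 tick 2 v(1, 2): E3 above D3
  -> R3 @ bar 2 tick 3 v(1, 2): E3 above D3
  -> R2 @ bar 3 tick 0 v(0, 3): G2/F3 m7 -> F2/C3 P5 similar
  -> R3 @ bar 3 tick 0 v(2, 3): F3 above C3
  -> R3 @ bar 3 tick 1 v(2, 3): F3 above C3
  -> R3 @ bar 3 tick 2 v(2, 3): F3 above C3
  -> R3 @ bar 3 tick 3 v(2, 3): F3 above C3
  -> R2 @ bar 4 tick 0 v(0, 3): F2/C3 P5 -> G2/G3 P8 similar
  -> R3 @ bar 4 tick 0 v(1, 2): E3 above D3
  -> R3 @ bar 4 tick 1 v(1, 2): E3 above D3
  -> R3 @ bar 4 tick 2 v(1, 2): E3 above D3
  -> R3 @ bar 4 tick 3 v(1, 2): E3 above D3
  -> R1 @ bar 5 tick 0 v(0, 2): G2/D3 P5 -> F2/C3 P5 similar
  -> R2 @ bar 5 tick 0 v(0, 3): G2/G3 P8 -> F2/C3 P5 similar
  -> R2 @ bar 5 tick 0 v(2, 3): D3/G3 P4 -> C3/C3 P1 similar
  -> R3 @ bar 5 tick 0 v(1, 2): D3 above C3
  -> R3 @ bar 5 tick 1 v(1, 2): D3 above C3
  -> R3 @ bar 5 tick 2 v(1, 2): D3 above C3
  -> R3 @ bar 5 tick 3 v(1, 2): D3 above C3
  -> R1 @ bar 6 tick 0 v(2, 3): C3/C3 P1 -> D4/D4 P1 similar
  -> R2 @ bar 6 tick 0 v(0, 2): F2/C3 P5 -> D3/D4 P8 similar
  -> R2 @ bar 6 tick 0 v(0, 3): F2/C3 P5 -> D3/D4 P8 similar
  -> R7 @ bar 6 tick 0 v(2,): C3->D4 leap 14st
  -> R7 @ bar 6 tick 0 v(3,): C3->D4 leap 14st
  -> R8 @ bar 6 tick 0 v(0, 2): penult P8 not 3rd/6th
  -> R8 @ bar 6 tick 0 v(0, 3): penult P8 not 3rd/6th
  -> R1 @ bar 7 tick 0 v(2, 3): D4/D4 P1 -> E4/E4 P1 similar
  -> R6 @ bar 7 tick 3 v(0, 2): closes on M3
  -> R6 @ bar 7 tick 3 v(0, 3): closes on M3

(0, 0, R5, (0, 2))
(0, 0, R5, (0, 3))
(1, 0, R1, (2, 3))
(1, 0, R2, (0, 1))
(1, 0, R4, (0, 2))
(1, 0, R4, (0, 3))
(2, 0, R2, (0, 2))
(2, 0, R3, (1, 2))
(2, 0, R4, (0, 3))
(2, 1, R3, (1, 2))
(2, 2, R3, (1, 2))
(2, 3, R3, (1, 2))
(3, 0, R2, (0, 3))
(3, 0, R3, (2, 3))
(3, 1, R3, (2, 3))
(3, 2, R3, (2, 3))
(3, 3, R3, (2, 3))
(4, 0, R2, (0, 3))
(4, 0, R3, (1, 2))
(4, 1, R3, (1, 2))
(4, 2, R3, (1, 2))
(4, 3, R3, (1, 2))
(5, 0, R1, (0, 2))
(5, 0, R2, (0, 3))
(5, 0, R2, (2, 3))
(5, 0, R3, (1, 2))
(5, 1, R3, (1, 2))
(5, 2, R3, (1, 2))
(5, 3, R3, (1, 2))
(6, 0, R1, (2, 3))
(6, 0, R2, (0, 2))
(6, 0, R2, (0, 3))
(6, 0, R7, (2,))
(6, 0, R7, (3,))
(6, 0, R8, (0, 2))
(6, 0, R8, (0, 3))
(7, 0, R1, (2, 3))
(7, 3, R6, (0, 2))
(7, 3, R6, (0, 3))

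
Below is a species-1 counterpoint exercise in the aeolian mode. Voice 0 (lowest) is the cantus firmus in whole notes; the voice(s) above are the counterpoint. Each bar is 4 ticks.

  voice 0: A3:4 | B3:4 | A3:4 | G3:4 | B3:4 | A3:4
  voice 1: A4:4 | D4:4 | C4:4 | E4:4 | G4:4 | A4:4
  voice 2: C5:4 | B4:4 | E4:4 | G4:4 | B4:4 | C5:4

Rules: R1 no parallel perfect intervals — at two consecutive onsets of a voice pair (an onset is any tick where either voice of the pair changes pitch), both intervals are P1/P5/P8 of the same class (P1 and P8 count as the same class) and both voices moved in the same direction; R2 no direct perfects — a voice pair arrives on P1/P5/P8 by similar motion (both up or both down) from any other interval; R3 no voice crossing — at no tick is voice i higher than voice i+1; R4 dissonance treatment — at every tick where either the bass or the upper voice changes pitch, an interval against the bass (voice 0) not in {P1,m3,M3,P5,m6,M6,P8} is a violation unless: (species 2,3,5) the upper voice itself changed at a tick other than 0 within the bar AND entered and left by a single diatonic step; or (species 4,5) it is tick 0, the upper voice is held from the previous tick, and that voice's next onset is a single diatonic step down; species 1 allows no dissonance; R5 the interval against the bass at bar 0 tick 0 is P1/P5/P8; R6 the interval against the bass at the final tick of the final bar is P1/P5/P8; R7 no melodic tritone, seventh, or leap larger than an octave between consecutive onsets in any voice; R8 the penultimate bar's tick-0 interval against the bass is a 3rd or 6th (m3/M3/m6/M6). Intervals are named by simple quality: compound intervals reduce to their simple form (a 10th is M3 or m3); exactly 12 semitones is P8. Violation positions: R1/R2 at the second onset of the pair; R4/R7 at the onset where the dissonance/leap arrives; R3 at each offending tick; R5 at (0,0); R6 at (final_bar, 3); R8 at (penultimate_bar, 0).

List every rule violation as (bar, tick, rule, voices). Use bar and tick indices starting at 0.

(0, 0, R5, (0, 2))
(2, 0, R2, (0, 2))
(4, 0, R1, (0, 2))
(4, 0, R8, (0, 2))
(5, 3, R6, (0, 2))

bar 0: v0=A3 v1=A4 v2=C5 downbeat m3
bar 1: v0=B3 v1=D4 v2=B4 downbeat P8
bar 2: v0=A3 v1=C4 v2=E4 downbeat P5
bar 3: v0=G3 v1=E4 v2=G4 downbeat P8
bar 4: v0=B3 v1=G4 v2=B4 downbeat P8
bar 5: v0=A3 v1=A4 v2=C5 downbeat m3
  -> R5 @ bar 0 tick 0 v(0, 2): opens on m3
  -> R2 @ bar 2 tick 0 v(0, 2): B3/B4 P8 -> A3/E4 P5 similar
  -> R1 @ bar 4 tick 0 v(0, 2): G3/G4 P8 -> B3/B4 P8 similar
  -> R8 @ bar 4 tick 0 v(0, 2): penult P8 not 3rd/6th
  -> R6 @ bar 5 tick 3 v(0, 2): closes on m3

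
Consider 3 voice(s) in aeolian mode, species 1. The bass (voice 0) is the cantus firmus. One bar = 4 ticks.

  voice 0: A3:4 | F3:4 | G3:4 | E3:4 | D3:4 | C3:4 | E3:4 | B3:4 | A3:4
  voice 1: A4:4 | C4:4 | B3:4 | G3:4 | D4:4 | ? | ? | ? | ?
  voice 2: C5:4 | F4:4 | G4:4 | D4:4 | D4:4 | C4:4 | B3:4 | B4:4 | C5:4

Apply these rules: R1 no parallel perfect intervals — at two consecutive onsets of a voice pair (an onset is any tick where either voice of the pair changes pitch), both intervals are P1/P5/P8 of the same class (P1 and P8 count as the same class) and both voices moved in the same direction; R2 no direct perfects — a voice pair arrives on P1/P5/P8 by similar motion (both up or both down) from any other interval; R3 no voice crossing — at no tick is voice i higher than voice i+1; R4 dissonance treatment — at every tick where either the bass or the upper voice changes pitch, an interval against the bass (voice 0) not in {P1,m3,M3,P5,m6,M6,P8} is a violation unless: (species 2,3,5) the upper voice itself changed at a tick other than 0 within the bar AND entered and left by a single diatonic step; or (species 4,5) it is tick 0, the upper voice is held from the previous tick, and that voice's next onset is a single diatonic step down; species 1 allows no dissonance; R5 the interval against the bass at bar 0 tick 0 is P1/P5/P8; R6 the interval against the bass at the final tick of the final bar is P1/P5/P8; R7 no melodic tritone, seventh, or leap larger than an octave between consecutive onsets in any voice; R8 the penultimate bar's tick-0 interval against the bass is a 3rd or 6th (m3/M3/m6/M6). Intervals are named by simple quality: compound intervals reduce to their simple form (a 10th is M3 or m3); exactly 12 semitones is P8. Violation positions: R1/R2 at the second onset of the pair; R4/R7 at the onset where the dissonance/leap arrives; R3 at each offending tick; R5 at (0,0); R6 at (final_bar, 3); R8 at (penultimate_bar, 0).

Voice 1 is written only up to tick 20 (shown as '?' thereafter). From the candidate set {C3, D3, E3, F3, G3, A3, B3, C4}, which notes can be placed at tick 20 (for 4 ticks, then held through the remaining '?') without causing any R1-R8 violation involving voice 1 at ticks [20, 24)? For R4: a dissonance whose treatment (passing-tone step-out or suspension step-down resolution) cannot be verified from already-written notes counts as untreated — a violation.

C3: violates R1,R7
D3: violates R4
E3: violates R7
F3: violates R2,R4
G3: violates R2
A3: legal
B3: violates R4
C4: violates R1

{A3}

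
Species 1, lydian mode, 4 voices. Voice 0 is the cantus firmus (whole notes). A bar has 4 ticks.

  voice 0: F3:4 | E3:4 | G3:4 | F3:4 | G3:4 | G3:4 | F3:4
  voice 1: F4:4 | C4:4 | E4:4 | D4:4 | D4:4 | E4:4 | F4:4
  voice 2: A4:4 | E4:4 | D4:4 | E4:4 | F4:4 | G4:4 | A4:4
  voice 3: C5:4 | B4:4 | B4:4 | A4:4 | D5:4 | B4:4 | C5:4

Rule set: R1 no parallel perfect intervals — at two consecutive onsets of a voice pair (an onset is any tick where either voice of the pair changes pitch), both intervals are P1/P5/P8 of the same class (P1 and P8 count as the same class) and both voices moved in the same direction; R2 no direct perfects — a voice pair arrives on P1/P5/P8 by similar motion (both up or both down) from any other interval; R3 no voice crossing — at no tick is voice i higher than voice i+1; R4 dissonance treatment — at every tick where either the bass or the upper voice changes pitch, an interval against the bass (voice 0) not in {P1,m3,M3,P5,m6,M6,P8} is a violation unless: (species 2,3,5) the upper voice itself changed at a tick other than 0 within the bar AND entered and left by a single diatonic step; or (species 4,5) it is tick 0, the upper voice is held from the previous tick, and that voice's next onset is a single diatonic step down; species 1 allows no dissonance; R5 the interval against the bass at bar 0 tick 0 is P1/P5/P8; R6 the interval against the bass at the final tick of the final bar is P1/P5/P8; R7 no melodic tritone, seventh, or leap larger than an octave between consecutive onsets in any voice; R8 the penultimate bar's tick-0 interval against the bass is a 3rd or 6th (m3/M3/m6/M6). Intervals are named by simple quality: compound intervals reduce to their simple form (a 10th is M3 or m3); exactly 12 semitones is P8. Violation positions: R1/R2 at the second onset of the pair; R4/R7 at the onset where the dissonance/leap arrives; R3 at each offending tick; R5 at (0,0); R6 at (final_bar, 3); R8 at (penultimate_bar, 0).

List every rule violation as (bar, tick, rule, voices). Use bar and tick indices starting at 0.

bar 0: v0=F3 v1=F4 v2=A4 v3=C5 downbeat P5
bar 1: v0=E3 v1=C4 v2=E4 v3=B4 downbeat P5
bar 2: v0=G3 v1=E4 v2=D4 v3=B4 downbeat M3
bar 3: v0=F3 v1=D4 v2=E4 v3=A4 downbeat M3
bar 4: v0=G3 v1=D4 v2=F4 v3=D5 downbeat P5
bar 5: v0=G3 v1=E4 v2=G4 v3=B4 downbeat M3
bar 6: v0=F3 v1=F4 v2=A4 v3=C5 downbeat P5
  -> R5 @ bar 0 tick 0 v(0, 2): opens on M3
  -> R1 @ bar 1 tick 0 v(0, 3): F3/C5 P5 -> E3/B4 P5 similar
  -> R2 @ bar 1 tick 0 v(0, 2): F3/A4 M3 -> E3/E4 P8 similar
  -> R2 @ bar 1 tick 0 v(2, 3): A4/C5 m3 -> E4/B4 P5 similar
  -> R3 @ bar 2 tick 0 v(1, 2): E4 above D4
  -> R3 @ bar 2 tick 1 v(1, 2): E4 above D4
  -> R3 @ bar 2 tick 2 v(1, 2): E4 above D4
  -> R3 @ bar 2 tick 3 v(1, 2): E4 above D4
  -> R1 @ bar 3 tick 0 v(1, 3): E4/B4 P5 -> D4/A4 P5 similar
  -> R4 @ bar 3 tick 0 v(0, 2): F3/E4 M7 untreated
  -> R2 @ bar 4 tick 0 v(0, 3): F3/A4 M3 -> G3/D5 P5 similar
  -> R4 @ bar 4 tick 0 v(0, 2): G3/F4 m7 untreated
  -> R8 @ bar 5 tick 0 v(0, 2): penult P8 not 3rd/6th
  -> R1 @ bar 6 tick 0 v(1, 3): E4/B4 P5 -> F4/C5 P5 similar
  -> R6 @ bar 6 tick 3 v(0, 2): closes on M3

(0, 0, R5, (0, 2))
(1, 0, R1, (0, 3))
(1, 0, R2, (0, 2))
(1, 0, R2, (2, 3))
(2, 0, R3, (1, 2))
(2, 1, R3, (1, 2))
(2, 2, R3, (1, 2))
(2, 3, R3, (1, 2))
(3, 0, R1, (1, 3))
(3, 0, R4, (0, 2))
(4, 0, R2, (0, 3))
(4, 0, R4, (0, 2))
(5, 0, R8, (0, 2))
(6, 0, R1, (1, 3))
(6, 3, R6, (0, 2))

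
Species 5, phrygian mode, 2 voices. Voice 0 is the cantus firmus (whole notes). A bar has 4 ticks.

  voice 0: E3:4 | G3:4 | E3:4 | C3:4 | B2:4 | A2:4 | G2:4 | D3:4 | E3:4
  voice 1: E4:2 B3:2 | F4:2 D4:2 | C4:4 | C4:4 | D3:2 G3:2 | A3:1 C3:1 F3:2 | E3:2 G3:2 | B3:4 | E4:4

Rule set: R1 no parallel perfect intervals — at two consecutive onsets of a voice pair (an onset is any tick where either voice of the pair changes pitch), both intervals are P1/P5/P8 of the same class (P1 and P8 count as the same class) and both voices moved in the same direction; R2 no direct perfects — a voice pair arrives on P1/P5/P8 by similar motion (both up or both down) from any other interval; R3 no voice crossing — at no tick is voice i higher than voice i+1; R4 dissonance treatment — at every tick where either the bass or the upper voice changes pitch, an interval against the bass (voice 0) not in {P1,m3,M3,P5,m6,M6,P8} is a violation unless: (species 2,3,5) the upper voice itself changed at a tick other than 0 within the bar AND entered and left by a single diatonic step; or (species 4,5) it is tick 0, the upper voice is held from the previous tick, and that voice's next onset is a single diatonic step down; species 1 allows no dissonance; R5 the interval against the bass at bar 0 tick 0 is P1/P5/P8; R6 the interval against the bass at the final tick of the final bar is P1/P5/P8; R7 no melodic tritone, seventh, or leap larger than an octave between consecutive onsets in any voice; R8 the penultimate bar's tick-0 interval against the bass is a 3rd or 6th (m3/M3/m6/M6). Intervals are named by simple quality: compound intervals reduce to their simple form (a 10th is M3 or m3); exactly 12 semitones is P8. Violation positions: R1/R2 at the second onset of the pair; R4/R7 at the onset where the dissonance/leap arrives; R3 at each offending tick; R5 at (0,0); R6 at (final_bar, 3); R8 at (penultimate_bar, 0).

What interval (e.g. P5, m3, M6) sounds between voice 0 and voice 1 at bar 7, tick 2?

M6

voice 0=D3 voice 1=B3 -> M6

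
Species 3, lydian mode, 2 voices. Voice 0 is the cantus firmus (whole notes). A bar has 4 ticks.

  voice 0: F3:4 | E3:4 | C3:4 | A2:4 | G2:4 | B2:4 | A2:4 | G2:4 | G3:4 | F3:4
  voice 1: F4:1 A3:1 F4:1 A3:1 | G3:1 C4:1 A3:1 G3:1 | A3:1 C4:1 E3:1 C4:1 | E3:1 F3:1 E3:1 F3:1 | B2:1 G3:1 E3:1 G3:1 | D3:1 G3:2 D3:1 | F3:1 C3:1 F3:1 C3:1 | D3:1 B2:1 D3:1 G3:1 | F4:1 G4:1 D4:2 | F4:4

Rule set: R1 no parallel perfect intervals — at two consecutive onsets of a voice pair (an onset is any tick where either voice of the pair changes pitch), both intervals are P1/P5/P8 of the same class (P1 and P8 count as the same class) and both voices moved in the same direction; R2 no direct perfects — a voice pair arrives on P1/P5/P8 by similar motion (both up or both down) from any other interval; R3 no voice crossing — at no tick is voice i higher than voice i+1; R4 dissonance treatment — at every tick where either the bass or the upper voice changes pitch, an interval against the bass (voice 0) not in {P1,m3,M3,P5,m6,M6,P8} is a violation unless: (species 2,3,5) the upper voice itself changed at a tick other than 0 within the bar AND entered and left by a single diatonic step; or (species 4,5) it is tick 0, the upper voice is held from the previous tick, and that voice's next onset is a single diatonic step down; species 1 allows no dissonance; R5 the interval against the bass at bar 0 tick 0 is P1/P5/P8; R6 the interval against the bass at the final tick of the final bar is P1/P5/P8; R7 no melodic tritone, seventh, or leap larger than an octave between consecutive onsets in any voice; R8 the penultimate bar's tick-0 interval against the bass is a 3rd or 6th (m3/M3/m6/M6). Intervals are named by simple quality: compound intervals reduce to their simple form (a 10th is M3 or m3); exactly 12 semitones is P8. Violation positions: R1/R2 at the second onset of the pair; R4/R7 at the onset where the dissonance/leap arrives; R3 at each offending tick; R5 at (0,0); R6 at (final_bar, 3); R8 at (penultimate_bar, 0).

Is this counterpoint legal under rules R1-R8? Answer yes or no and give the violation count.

bar 0: v0=F3 v1=F4 (P8)
bar 1: v0=E3 v1=G3 (m3)
bar 2: v0=C3 v1=A3 (M6)
bar 3: v0=A2 v1=E3 (P5)
bar 4: v0=G2 v1=B2 (M3)
bar 5: v0=B2 v1=D3 (m3)
bar 6: v0=A2 v1=F3 (m6)
bar 7: v0=G2 v1=D3 (P5)
bar 8: v0=G3 v1=F4 (m7)
bar 9: v0=F3 v1=F4 (P8)
  R4 @ bar1.2: E3/A3 P4 untreated
  R2 @ bar3.0: C3/C4 P8 -> A2/E3 P5 similar
  R7 @ bar4.0: F3->B2 leap 6st
  R4 @ bar8.0: G3/F4 m7 untreated
  R7 @ bar8.0: G3->F4 leap 10st
  R8 @ bar8.0: penult m7 not 3rd/6th

No (6 violations)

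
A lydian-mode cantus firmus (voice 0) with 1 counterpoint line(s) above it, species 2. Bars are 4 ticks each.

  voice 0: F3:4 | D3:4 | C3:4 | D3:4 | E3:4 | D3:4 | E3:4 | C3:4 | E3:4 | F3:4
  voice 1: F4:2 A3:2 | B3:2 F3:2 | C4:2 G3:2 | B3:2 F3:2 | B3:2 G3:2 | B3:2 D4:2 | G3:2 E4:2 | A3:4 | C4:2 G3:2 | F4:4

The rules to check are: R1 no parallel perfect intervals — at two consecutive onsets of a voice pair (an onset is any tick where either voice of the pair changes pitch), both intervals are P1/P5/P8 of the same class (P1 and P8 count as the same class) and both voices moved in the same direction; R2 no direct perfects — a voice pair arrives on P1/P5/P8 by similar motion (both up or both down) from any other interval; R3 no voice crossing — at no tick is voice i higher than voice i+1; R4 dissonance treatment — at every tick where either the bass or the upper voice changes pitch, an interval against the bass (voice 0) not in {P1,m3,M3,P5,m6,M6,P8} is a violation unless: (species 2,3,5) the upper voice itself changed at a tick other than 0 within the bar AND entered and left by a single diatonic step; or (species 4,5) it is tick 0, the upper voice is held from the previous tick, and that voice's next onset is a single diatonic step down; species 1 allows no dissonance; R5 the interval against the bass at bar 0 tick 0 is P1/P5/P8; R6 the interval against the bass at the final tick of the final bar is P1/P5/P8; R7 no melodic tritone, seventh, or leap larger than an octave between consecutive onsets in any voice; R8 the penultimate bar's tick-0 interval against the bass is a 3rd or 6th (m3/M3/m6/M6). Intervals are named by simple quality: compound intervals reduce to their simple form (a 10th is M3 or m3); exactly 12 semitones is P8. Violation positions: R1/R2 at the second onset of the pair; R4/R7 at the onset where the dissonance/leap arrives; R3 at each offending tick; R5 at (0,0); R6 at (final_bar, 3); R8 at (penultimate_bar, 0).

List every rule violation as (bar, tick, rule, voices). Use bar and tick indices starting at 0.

(1, 2, R7, (1,))
(3, 2, R7, (1,))
(4, 0, R2, (0, 1))
(4, 0, R7, (1,))
(9, 0, R2, (0, 1))
(9, 0, R7, (1,))

bar 0: v0=F3 v1=F4 downbeat P8
bar 1: v0=D3 v1=B3 downbeat M6
bar 2: v0=C3 v1=C4 downbeat P8
bar 3: v0=D3 v1=B3 downbeat M6
bar 4: v0=E3 v1=B3 downbeat P5
bar 5: v0=D3 v1=B3 downbeat M6
bar 6: v0=E3 v1=G3 downbeat m3
bar 7: v0=C3 v1=A3 downbeat M6
bar 8: v0=E3 v1=C4 downbeat m6
bar 9: v0=F3 v1=F4 downbeat P8
  -> R7 @ bar 1 tick 2 v(1,): B3->F3 leap 6st
  -> R7 @ bar 3 tick 2 v(1,): B3->F3 leap 6st
  -> R2 @ bar 4 tick 0 v(0, 1): D3/F3 m3 -> E3/B3 P5 similar
  -> R7 @ bar 4 tick 0 v(1,): F3->B3 leap 6st
  -> R2 @ bar 9 tick 0 v(0, 1): E3/G3 m3 -> F3/F4 P8 similar
  -> R7 @ bar 9 tick 0 v(1,): G3->F4 leap 10st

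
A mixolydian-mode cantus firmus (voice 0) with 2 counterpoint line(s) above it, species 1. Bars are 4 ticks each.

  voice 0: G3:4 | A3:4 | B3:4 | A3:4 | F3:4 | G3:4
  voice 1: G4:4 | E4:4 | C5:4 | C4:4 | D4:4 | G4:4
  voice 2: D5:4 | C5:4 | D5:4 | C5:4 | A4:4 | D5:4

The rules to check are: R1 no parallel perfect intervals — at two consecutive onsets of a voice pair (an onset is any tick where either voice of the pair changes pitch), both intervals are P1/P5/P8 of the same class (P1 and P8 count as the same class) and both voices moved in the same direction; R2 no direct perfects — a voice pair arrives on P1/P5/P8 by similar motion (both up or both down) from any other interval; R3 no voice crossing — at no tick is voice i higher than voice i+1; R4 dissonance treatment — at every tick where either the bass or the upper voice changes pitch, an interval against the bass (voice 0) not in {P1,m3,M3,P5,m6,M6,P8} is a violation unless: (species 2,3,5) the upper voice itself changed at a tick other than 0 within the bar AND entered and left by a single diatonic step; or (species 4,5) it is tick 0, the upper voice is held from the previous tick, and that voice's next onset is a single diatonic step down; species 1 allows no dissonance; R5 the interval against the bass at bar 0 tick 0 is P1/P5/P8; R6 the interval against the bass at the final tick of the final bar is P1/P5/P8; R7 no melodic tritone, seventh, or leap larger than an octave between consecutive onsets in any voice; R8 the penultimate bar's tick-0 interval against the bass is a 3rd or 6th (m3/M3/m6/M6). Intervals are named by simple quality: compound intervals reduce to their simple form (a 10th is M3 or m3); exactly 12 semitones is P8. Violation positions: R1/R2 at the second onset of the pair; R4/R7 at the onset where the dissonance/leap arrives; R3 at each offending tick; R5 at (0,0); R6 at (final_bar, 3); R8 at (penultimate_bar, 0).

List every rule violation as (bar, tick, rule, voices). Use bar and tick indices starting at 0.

(2, 0, R4, (0, 1))
(3, 0, R2, (1, 2))
(5, 0, R1, (1, 2))
(5, 0, R2, (0, 1))
(5, 0, R2, (0, 2))

bar 0: v0=G3 v1=G4 v2=D5 downbeat P5
bar 1: v0=A3 v1=E4 v2=C5 downbeat m3
bar 2: v0=B3 v1=C5 v2=D5 downbeat m3
bar 3: v0=A3 v1=C4 v2=C5 downbeat m3
bar 4: v0=F3 v1=D4 v2=A4 downbeat M3
bar 5: v0=G3 v1=G4 v2=D5 downbeat P5
  -> R4 @ bar 2 tick 0 v(0, 1): B3/C5 m2 untreated
  -> R2 @ bar 3 tick 0 v(1, 2): C5/D5 M2 -> C4/C5 P8 similar
  -> R1 @ bar 5 tick 0 v(1, 2): D4/A4 P5 -> G4/D5 P5 similar
  -> R2 @ bar 5 tick 0 v(0, 1): F3/D4 M6 -> G3/G4 P8 similar
  -> R2 @ bar 5 tick 0 v(0, 2): F3/A4 M3 -> G3/D5 P5 similar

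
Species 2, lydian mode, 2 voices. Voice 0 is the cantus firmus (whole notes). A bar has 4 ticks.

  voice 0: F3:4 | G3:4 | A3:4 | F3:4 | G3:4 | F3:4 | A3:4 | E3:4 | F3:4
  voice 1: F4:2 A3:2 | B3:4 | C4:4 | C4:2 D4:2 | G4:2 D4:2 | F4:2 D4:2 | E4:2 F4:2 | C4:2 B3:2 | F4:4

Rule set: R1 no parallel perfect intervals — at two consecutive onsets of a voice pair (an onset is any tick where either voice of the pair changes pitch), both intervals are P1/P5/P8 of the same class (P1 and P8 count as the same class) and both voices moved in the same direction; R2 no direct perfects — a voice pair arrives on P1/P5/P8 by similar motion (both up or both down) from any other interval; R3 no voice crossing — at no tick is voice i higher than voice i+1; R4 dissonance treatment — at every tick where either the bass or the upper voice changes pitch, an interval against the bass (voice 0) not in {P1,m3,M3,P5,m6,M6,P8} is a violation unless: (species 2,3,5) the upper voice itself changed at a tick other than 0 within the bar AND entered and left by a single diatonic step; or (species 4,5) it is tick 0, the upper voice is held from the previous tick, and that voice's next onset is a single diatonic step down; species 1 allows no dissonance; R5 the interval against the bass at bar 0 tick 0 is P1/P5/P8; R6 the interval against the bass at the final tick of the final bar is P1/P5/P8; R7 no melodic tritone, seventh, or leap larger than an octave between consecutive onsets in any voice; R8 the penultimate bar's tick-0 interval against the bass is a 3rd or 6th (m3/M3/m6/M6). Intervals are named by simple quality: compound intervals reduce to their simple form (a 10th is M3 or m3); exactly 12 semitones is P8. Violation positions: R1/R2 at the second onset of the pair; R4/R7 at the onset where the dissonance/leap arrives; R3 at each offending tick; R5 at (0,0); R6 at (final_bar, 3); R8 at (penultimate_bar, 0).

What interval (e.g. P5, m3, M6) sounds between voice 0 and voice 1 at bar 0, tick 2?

voice 0=F3 voice 1=A3 -> M3

M3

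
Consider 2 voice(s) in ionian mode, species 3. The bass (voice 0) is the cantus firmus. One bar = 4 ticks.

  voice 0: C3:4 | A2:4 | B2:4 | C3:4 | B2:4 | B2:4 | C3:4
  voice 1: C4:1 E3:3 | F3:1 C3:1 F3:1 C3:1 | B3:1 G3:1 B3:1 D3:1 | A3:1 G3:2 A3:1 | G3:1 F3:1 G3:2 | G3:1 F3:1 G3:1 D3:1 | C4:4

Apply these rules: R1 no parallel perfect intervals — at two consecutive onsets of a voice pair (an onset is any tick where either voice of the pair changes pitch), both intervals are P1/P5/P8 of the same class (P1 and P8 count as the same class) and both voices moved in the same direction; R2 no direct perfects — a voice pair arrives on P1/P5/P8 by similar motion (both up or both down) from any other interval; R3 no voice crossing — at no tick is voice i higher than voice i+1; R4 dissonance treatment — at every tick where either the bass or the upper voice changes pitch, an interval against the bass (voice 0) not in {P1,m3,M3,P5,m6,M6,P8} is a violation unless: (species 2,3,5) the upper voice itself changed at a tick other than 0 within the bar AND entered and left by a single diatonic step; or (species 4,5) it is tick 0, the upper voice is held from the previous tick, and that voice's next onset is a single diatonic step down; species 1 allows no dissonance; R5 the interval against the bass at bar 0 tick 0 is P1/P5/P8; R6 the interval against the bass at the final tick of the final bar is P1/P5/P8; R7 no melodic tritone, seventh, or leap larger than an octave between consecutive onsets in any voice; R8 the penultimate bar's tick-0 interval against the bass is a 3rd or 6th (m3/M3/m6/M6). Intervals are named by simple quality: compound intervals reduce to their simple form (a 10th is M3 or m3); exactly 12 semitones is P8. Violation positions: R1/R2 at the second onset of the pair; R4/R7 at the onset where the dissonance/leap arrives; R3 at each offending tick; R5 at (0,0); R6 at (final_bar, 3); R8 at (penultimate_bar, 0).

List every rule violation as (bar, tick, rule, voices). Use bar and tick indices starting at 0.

bar 0: v0=C3 v1=C4 downbeat P8
bar 1: v0=A2 v1=F3 downbeat m6
bar 2: v0=B2 v1=B3 downbeat P8
bar 3: v0=C3 v1=A3 downbeat M6
bar 4: v0=B2 v1=G3 downbeat m6
bar 5: v0=B2 v1=G3 downbeat m6
bar 6: v0=C3 v1=C4 downbeat P8
  -> R2 @ bar 2 tick 0 v(0, 1): A2/C3 m3 -> B2/B3 P8 similar
  -> R7 @ bar 2 tick 0 v(1,): C3->B3 leap 11st
  -> R2 @ bar 6 tick 0 v(0, 1): B2/D3 m3 -> C3/C4 P8 similar
  -> R7 @ bar 6 tick 0 v(1,): D3->C4 leap 10st

(2, 0, R2, (0, 1))
(2, 0, R7, (1,))
(6, 0, R2, (0, 1))
(6, 0, R7, (1,))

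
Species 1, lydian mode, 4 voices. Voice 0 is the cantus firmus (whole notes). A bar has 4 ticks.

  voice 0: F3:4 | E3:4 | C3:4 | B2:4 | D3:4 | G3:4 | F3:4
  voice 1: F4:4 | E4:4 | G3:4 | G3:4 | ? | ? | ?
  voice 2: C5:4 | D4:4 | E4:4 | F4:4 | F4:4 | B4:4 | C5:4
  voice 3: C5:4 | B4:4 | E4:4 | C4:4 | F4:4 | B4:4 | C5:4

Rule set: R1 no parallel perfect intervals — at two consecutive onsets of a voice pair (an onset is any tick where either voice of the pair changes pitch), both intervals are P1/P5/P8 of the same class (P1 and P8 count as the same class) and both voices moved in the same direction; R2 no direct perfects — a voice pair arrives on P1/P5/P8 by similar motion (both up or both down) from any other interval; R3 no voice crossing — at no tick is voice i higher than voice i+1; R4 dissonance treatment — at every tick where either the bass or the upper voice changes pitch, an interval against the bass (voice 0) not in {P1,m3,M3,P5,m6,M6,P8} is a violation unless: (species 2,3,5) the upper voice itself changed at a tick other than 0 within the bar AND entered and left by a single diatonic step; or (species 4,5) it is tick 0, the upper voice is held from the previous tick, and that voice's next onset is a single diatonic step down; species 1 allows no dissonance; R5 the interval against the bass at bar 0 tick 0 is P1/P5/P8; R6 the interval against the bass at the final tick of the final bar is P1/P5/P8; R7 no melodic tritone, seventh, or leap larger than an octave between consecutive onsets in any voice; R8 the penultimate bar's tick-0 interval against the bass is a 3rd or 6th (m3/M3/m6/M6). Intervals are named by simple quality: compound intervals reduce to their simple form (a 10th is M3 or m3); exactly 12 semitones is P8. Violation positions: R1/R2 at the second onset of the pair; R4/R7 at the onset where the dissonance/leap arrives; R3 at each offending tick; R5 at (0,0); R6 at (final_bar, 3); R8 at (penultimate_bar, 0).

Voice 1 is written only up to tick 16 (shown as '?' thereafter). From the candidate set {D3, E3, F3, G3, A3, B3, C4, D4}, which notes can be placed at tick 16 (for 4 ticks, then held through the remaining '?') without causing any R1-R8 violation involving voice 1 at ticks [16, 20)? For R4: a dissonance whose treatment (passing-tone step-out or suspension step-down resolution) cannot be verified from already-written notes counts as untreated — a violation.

D3: legal
E3: violates R4
F3: legal
G3: violates R4
A3: violates R2
B3: legal
C4: violates R4
D4: violates R2

{B3, D3, F3}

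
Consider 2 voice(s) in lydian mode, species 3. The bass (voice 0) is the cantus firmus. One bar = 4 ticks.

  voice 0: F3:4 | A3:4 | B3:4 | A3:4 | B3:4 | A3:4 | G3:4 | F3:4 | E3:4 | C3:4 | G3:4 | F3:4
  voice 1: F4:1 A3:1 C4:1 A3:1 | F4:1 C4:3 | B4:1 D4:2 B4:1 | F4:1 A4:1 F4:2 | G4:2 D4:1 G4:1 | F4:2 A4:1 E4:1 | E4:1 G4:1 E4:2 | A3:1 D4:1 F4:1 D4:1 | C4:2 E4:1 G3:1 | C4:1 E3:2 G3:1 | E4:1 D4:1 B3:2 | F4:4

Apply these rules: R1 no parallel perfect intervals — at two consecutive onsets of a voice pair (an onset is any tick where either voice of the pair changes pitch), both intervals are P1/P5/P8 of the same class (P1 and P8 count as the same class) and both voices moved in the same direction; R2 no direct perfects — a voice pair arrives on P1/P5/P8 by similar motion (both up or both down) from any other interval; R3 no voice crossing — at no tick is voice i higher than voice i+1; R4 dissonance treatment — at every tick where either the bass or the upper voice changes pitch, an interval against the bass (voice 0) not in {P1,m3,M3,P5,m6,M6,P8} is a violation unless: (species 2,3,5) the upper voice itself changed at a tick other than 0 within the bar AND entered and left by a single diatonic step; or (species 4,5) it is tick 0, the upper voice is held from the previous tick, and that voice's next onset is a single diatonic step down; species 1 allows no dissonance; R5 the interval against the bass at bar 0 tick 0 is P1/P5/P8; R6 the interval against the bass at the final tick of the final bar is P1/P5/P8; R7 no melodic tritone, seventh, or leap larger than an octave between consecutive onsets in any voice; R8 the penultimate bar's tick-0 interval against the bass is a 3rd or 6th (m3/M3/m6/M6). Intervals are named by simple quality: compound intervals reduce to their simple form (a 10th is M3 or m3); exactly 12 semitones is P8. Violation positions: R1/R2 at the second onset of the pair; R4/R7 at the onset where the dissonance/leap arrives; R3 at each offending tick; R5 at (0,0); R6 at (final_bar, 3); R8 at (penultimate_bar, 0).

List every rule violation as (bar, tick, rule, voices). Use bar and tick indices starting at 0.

bar 0: v0=F3 v1=F4 downbeat P8
bar 1: v0=A3 v1=F4 downbeat m6
bar 2: v0=B3 v1=B4 downbeat P8
bar 3: v0=A3 v1=F4 downbeat m6
bar 4: v0=B3 v1=G4 downbeat m6
bar 5: v0=A3 v1=F4 downbeat m6
bar 6: v0=G3 v1=E4 downbeat M6
bar 7: v0=F3 v1=A3 downbeat M3
bar 8: v0=E3 v1=C4 downbeat m6
bar 9: v0=C3 v1=C4 downbeat P8
bar 10: v0=G3 v1=E4 downbeat M6
bar 11: v0=F3 v1=F4 downbeat P8
  -> R2 @ bar 2 tick 0 v(0, 1): A3/C4 m3 -> B3/B4 P8 similar
  -> R7 @ bar 2 tick 0 v(1,): C4->B4 leap 11st
  -> R7 @ bar 3 tick 0 v(1,): B4->F4 leap 6st
  -> R7 @ bar 11 tick 0 v(1,): B3->F4 leap 6st

(2, 0, R2, (0, 1))
(2, 0, R7, (1,))
(3, 0, R7, (1,))
(11, 0, R7, (1,))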